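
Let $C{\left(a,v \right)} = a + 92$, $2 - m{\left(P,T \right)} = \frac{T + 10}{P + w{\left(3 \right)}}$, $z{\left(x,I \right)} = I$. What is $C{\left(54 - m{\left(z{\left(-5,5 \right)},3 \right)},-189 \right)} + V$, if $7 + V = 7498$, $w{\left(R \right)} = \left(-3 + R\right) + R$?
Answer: $\frac{61093}{8} \approx 7636.6$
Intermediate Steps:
$w{\left(R \right)} = -3 + 2 R$
$m{\left(P,T \right)} = 2 - \frac{10 + T}{3 + P}$ ($m{\left(P,T \right)} = 2 - \frac{T + 10}{P + \left(-3 + 2 \cdot 3\right)} = 2 - \frac{10 + T}{P + \left(-3 + 6\right)} = 2 - \frac{10 + T}{P + 3} = 2 - \frac{10 + T}{3 + P}$)
$C{\left(a,v \right)} = 92 + a$
$V = 7491$ ($V = -7 + 7498 = 7491$)
$C{\left(54 - m{\left(z{\left(-5,5 \right)},3 \right)},-189 \right)} + V = \left(92 + \left(54 - \frac{-4 - 3 + 2 \cdot 5}{3 + 5}\right)\right) + 7491 = \left(92 + \left(54 - \frac{-4 - 3 + 10}{8}\right)\right) + 7491 = \left(92 + \left(54 - \frac{1}{8} \cdot 3\right)\right) + 7491 = \left(92 + \left(54 - \frac{3}{8}\right)\right) + 7491 = \left(92 + \frac{429}{8}\right) + 7491 = \frac{1165}{8} + 7491 = \frac{61093}{8}$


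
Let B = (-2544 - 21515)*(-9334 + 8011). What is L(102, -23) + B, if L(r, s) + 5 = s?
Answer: 31830029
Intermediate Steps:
L(r, s) = -5 + s
B = 31830057 (B = -24059*(-1323) = 31830057)
L(102, -23) + B = (-5 - 23) + 31830057 = -28 + 31830057 = 31830029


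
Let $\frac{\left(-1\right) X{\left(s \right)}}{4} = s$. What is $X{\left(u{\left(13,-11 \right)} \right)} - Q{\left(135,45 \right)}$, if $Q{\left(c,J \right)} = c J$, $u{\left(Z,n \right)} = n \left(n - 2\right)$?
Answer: $-6647$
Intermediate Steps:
$u{\left(Z,n \right)} = n \left(-2 + n\right)$
$X{\left(s \right)} = - 4 s$
$Q{\left(c,J \right)} = J c$
$X{\left(u{\left(13,-11 \right)} \right)} - Q{\left(135,45 \right)} = - 4 \left(- 11 \left(-2 - 11\right)\right) - 45 \cdot 135 = - 4 \left(\left(-11\right) \left(-13\right)\right) - 6075 = \left(-4\right) 143 - 6075 = -572 - 6075 = -6647$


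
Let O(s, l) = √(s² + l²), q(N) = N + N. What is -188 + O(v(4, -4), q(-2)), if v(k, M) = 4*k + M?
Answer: -188 + 4*√10 ≈ -175.35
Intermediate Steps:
v(k, M) = M + 4*k
q(N) = 2*N
O(s, l) = √(l² + s²)
-188 + O(v(4, -4), q(-2)) = -188 + √((2*(-2))² + (-4 + 4*4)²) = -188 + √((-4)² + (-4 + 16)²) = -188 + √(16 + 12²) = -188 + √(16 + 144) = -188 + √160 = -188 + 4*√10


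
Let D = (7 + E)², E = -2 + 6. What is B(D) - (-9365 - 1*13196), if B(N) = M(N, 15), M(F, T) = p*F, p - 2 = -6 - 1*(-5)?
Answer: 22682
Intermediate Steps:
E = 4
p = 1 (p = 2 + (-6 - 1*(-5)) = 2 + (-6 + 5) = 2 - 1 = 1)
M(F, T) = F (M(F, T) = 1*F = F)
D = 121 (D = (7 + 4)² = 11² = 121)
B(N) = N
B(D) - (-9365 - 1*13196) = 121 - (-9365 - 1*13196) = 121 - (-9365 - 13196) = 121 - 1*(-22561) = 121 + 22561 = 22682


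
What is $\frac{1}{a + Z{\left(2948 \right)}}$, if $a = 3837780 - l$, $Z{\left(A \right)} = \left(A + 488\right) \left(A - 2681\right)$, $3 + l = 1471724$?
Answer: $\frac{1}{3283471} \approx 3.0456 \cdot 10^{-7}$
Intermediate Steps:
$l = 1471721$ ($l = -3 + 1471724 = 1471721$)
$Z{\left(A \right)} = \left(-2681 + A\right) \left(488 + A\right)$ ($Z{\left(A \right)} = \left(488 + A\right) \left(-2681 + A\right) = \left(-2681 + A\right) \left(488 + A\right)$)
$a = 2366059$ ($a = 3837780 - 1471721 = 2366059$)
$\frac{1}{a + Z{\left(2948 \right)}} = \frac{1}{2366059 - \left(7773292 - 8690704\right)} = \frac{1}{2366059 - -917412} = \frac{1}{2366059 + 917412} = \frac{1}{3283471}$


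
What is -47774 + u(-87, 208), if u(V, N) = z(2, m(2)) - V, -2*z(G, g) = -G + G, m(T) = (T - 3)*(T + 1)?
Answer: -47687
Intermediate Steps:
m(T) = (1 + T)*(-3 + T) (m(T) = (-3 + T)*(1 + T) = (1 + T)*(-3 + T))
z(G, g) = 0 (z(G, g) = -(-G + G)/2 = -1/2*0 = 0)
u(V, N) = -V (u(V, N) = 0 - V = -V)
-47774 + u(-87, 208) = -47774 - 1*(-87) = -47774 + 87 = -47687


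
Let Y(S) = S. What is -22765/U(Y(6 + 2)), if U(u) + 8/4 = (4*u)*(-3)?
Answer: 22765/98 ≈ 232.30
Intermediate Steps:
U(u) = -2 - 12*u (U(u) = -2 + (4*u)*(-3) = -2 - 12*u)
-22765/U(Y(6 + 2)) = -22765/(-2 - 12*(6 + 2)) = -22765/(-2 - 12*8) = -22765/(-2 - 96) = -22765/(-98) = -22765*(-1/98) = 22765/98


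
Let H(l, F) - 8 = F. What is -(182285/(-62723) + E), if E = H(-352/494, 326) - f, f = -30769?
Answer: -1950691184/62723 ≈ -31100.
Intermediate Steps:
H(l, F) = 8 + F
E = 31103 (E = (8 + 326) - 1*(-30769) = 334 + 30769 = 31103)
-(182285/(-62723) + E) = -(182285/(-62723) + 31103) = -(182285*(-1/62723) + 31103) = -(-182285/62723 + 31103) = -1*1950691184/62723 = -1950691184/62723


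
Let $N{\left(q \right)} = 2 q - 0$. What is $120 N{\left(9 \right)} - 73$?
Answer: $2087$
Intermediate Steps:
$N{\left(q \right)} = 2 q$ ($N{\left(q \right)} = 2 q + 0 = 2 q$)
$120 N{\left(9 \right)} - 73 = 120 \cdot 2 \cdot 9 - 73 = 120 \cdot 18 - 73 = 2160 - 73 = 2087$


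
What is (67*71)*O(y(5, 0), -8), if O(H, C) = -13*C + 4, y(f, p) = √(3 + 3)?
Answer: 513756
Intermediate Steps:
y(f, p) = √6
O(H, C) = 4 - 13*C
(67*71)*O(y(5, 0), -8) = (67*71)*(4 - 13*(-8)) = 4757*(4 + 104) = 4757*108 = 513756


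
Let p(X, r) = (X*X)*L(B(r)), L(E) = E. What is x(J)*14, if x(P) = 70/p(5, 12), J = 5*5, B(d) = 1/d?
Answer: 2352/5 ≈ 470.40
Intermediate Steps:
J = 25
p(X, r) = X²/r (p(X, r) = (X*X)/r = X²/r)
x(P) = 168/5 (x(P) = 70/((5²/12)) = 70/((25*(1/12))) = 70/(25/12) = 70*(12/25) = 168/5)
x(J)*14 = (168/5)*14 = 2352/5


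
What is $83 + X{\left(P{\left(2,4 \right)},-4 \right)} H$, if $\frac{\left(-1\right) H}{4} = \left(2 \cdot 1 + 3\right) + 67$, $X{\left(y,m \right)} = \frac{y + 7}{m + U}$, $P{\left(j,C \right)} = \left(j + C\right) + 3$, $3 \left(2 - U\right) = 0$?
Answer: $2387$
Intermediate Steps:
$U = 2$ ($U = 2 - 0 = 2 + 0 = 2$)
$P{\left(j,C \right)} = 3 + C + j$ ($P{\left(j,C \right)} = \left(C + j\right) + 3 = 3 + C + j$)
$X{\left(y,m \right)} = \frac{7 + y}{2 + m}$ ($X{\left(y,m \right)} = \frac{y + 7}{m + 2} = \frac{7 + y}{2 + m}$)
$H = -288$ ($H = - 4 \left(\left(2 \cdot 1 + 3\right) + 67\right) = - 4 \left(\left(2 + 3\right) + 67\right) = - 4 \left(5 + 67\right) = \left(-4\right) 72 = -288$)
$83 + X{\left(P{\left(2,4 \right)},-4 \right)} H = 83 + \frac{7 + \left(3 + 4 + 2\right)}{2 - 4} \left(-288\right) = 83 + \frac{7 + 9}{-2} \left(-288\right) = 83 + \left(- \frac{1}{2}\right) 16 \left(-288\right) = 83 - -2304 = 83 + 2304 = 2387$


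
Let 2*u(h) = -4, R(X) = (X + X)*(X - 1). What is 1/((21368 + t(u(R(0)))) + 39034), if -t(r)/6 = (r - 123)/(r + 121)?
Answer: 119/7188588 ≈ 1.6554e-5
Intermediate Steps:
R(X) = 2*X*(-1 + X) (R(X) = (2*X)*(-1 + X) = 2*X*(-1 + X))
u(h) = -2 (u(h) = (½)*(-4) = -2)
t(r) = -6*(-123 + r)/(121 + r) (t(r) = -6*(r - 123)/(r + 121) = -6*(-123 + r)/(121 + r))
1/((21368 + t(u(R(0)))) + 39034) = 1/((21368 + 6*(123 - 1*(-2))/(121 - 2)) + 39034) = 1/((21368 + 6*(123 + 2)/119) + 39034) = 1/((21368 + 6*(1/119)*125) + 39034) = 1/((21368 + 750/119) + 39034) = 1/(2543542/119 + 39034) = 1/(7188588/119) = 119/7188588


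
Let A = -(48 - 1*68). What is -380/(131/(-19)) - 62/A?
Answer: 68139/1310 ≈ 52.015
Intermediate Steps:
A = 20 (A = -(48 - 68) = -1*(-20) = 20)
-380/(131/(-19)) - 62/A = -380/(131/(-19)) - 62/20 = -380/(131*(-1/19)) - 62*1/20 = -380/(-131/19) - 31/10 = -380*(-19/131) - 31/10 = 7220/131 - 31/10 = 68139/1310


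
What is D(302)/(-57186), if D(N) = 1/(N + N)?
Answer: -1/34540344 ≈ -2.8952e-8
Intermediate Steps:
D(N) = 1/(2*N)
D(302)/(-57186) = ((1/2)/302)/(-57186) = ((1/2)*(1/302))*(-1/57186) = (1/604)*(-1/57186) = -1/34540344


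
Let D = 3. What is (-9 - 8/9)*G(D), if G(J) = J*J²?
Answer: -267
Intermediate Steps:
G(J) = J³
(-9 - 8/9)*G(D) = (-9 - 8/9)*3³ = (-9 - 8*⅑)*27 = (-9 - 8/9)*27 = -89/9*27 = -267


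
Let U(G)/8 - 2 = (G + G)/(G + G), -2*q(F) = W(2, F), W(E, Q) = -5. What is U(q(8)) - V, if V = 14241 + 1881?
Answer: -16098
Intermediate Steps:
q(F) = 5/2 (q(F) = -1/2*(-5) = 5/2)
U(G) = 24 (U(G) = 16 + 8*((G + G)/(G + G)) = 16 + 8*((2*G)/((2*G))) = 16 + 8*((2*G)*(1/(2*G))) = 16 + 8*1 = 16 + 8 = 24)
V = 16122
U(q(8)) - V = 24 - 1*16122 = 24 - 16122 = -16098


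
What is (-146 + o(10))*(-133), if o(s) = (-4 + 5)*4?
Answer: 18886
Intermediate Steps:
o(s) = 4 (o(s) = 1*4 = 4)
(-146 + o(10))*(-133) = (-146 + 4)*(-133) = -142*(-133) = 18886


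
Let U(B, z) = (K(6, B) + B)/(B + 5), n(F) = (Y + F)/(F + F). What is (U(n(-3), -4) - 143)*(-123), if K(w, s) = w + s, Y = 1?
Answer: 69741/4 ≈ 17435.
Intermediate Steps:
n(F) = (1 + F)/(2*F) (n(F) = (1 + F)/(F + F) = (1 + F)/((2*F)) = (1 + F)*(1/(2*F)) = (1 + F)/(2*F))
K(w, s) = s + w
U(B, z) = (6 + 2*B)/(5 + B) (U(B, z) = ((B + 6) + B)/(B + 5) = ((6 + B) + B)/(5 + B) = (6 + 2*B)/(5 + B))
(U(n(-3), -4) - 143)*(-123) = (2*(3 + (1/2)*(1 - 3)/(-3))/(5 + (1/2)*(1 - 3)/(-3)) - 143)*(-123) = (2*(3 + (1/2)*(-1/3)*(-2))/(5 + (1/2)*(-1/3)*(-2)) - 143)*(-123) = (2*(3 + 1/3)/(5 + 1/3) - 143)*(-123) = (2*(10/3)/(16/3) - 143)*(-123) = (2*(3/16)*(10/3) - 143)*(-123) = (5/4 - 143)*(-123) = -567/4*(-123) = 69741/4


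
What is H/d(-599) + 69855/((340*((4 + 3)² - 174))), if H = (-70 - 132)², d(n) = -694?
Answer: -178264937/2949500 ≈ -60.439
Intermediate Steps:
H = 40804 (H = (-202)² = 40804)
H/d(-599) + 69855/((340*((4 + 3)² - 174))) = 40804/(-694) + 69855/((340*((4 + 3)² - 174))) = 40804*(-1/694) + 69855/((340*(7² - 174))) = -20402/347 + 69855/((340*(49 - 174))) = -20402/347 + 69855/((340*(-125))) = -20402/347 + 69855/(-42500) = -20402/347 + 69855*(-1/42500) = -20402/347 - 13971/8500 = -178264937/2949500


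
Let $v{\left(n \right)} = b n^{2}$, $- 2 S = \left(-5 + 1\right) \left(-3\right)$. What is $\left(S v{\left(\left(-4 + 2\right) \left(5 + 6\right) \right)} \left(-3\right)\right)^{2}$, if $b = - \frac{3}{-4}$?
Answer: $42693156$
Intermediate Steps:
$b = \frac{3}{4}$ ($b = \left(-3\right) \left(- \frac{1}{4}\right) = \frac{3}{4} \approx 0.75$)
$S = -6$ ($S = - \frac{\left(-5 + 1\right) \left(-3\right)}{2} = - \frac{\left(-4\right) \left(-3\right)}{2} = \left(- \frac{1}{2}\right) 12 = -6$)
$v{\left(n \right)} = \frac{3 n^{2}}{4}$
$\left(S v{\left(\left(-4 + 2\right) \left(5 + 6\right) \right)} \left(-3\right)\right)^{2} = \left(- 6 \frac{3 \left(\left(-4 + 2\right) \left(5 + 6\right)\right)^{2}}{4} \left(-3\right)\right)^{2} = \left(- 6 \frac{3 \left(\left(-2\right) 11\right)^{2}}{4} \left(-3\right)\right)^{2} = \left(- 6 \frac{3 \left(-22\right)^{2}}{4} \left(-3\right)\right)^{2} = \left(- 6 \cdot \frac{3}{4} \cdot 484 \left(-3\right)\right)^{2} = \left(\left(-6\right) 363 \left(-3\right)\right)^{2} = \left(\left(-2178\right) \left(-3\right)\right)^{2} = 6534^{2} = 42693156$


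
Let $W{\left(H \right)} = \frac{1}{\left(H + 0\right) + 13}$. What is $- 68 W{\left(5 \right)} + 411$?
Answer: $\frac{3665}{9} \approx 407.22$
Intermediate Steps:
$W{\left(H \right)} = \frac{1}{13 + H}$ ($W{\left(H \right)} = \frac{1}{H + 13} = \frac{1}{13 + H}$)
$- 68 W{\left(5 \right)} + 411 = - \frac{68}{13 + 5} + 411 = - \frac{68}{18} + 411 = \left(-68\right) \frac{1}{18} + 411 = - \frac{34}{9} + 411 = \frac{3665}{9}$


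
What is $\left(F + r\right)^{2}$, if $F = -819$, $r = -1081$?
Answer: $3610000$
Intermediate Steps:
$\left(F + r\right)^{2} = \left(-819 - 1081\right)^{2} = \left(-1900\right)^{2} = 3610000$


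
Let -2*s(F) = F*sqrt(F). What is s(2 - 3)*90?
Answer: 45*I ≈ 45.0*I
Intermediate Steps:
s(F) = -F**(3/2)/2 (s(F) = -F*sqrt(F)/2 = -F**(3/2)/2)
s(2 - 3)*90 = -(2 - 3)**(3/2)/2*90 = -(-1)*I/2*90 = (I/2)*90 = 45*I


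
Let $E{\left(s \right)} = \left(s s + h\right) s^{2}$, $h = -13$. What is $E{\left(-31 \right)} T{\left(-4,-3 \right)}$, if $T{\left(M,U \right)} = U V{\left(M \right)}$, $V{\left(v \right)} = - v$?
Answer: $-10932336$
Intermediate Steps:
$E{\left(s \right)} = s^{2} \left(-13 + s^{2}\right)$ ($E{\left(s \right)} = \left(s s - 13\right) s^{2} = \left(s^{2} - 13\right) s^{2} = \left(-13 + s^{2}\right) s^{2} = s^{2} \left(-13 + s^{2}\right)$)
$T{\left(M,U \right)} = - M U$ ($T{\left(M,U \right)} = U \left(- M\right) = - M U$)
$E{\left(-31 \right)} T{\left(-4,-3 \right)} = \left(-31\right)^{2} \left(-13 + \left(-31\right)^{2}\right) \left(\left(-1\right) \left(-4\right) \left(-3\right)\right) = 961 \left(-13 + 961\right) \left(-12\right) = 961 \cdot 948 \left(-12\right) = 911028 \left(-12\right) = -10932336$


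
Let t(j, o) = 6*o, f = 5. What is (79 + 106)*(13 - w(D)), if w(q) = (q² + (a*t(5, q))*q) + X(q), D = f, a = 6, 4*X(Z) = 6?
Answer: -337995/2 ≈ -1.6900e+5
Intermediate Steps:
X(Z) = 3/2 (X(Z) = (¼)*6 = 3/2)
D = 5
w(q) = 3/2 + 37*q² (w(q) = (q² + (6*(6*q))*q) + 3/2 = (q² + (36*q)*q) + 3/2 = (q² + 36*q²) + 3/2 = 37*q² + 3/2 = 3/2 + 37*q²)
(79 + 106)*(13 - w(D)) = (79 + 106)*(13 - (3/2 + 37*5²)) = 185*(13 - (3/2 + 37*25)) = 185*(13 - (3/2 + 925)) = 185*(13 - 1*1853/2) = 185*(13 - 1853/2) = 185*(-1827/2) = -337995/2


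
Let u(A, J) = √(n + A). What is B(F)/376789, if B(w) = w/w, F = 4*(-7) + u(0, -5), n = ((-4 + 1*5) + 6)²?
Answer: 1/376789 ≈ 2.6540e-6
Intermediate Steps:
n = 49 (n = ((-4 + 5) + 6)² = (1 + 6)² = 7² = 49)
u(A, J) = √(49 + A)
F = -21 (F = 4*(-7) + √(49 + 0) = -28 + √49 = -28 + 7 = -21)
B(w) = 1
B(F)/376789 = 1/376789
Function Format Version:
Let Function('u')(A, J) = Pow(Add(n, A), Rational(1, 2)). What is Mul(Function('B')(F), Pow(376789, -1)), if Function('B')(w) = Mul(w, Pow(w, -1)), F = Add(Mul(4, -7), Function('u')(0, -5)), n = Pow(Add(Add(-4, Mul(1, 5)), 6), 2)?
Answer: Rational(1, 376789) ≈ 2.6540e-6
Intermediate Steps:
n = 49 (n = Pow(Add(Add(-4, 5), 6), 2) = Pow(Add(1, 6), 2) = Pow(7, 2) = 49)
Function('u')(A, J) = Pow(Add(49, A), Rational(1, 2))
F = -21 (F = Add(Mul(4, -7), Pow(Add(49, 0), Rational(1, 2))) = Add(-28, Pow(49, Rational(1, 2))) = Add(-28, 7) = -21)
Function('B')(w) = 1
Mul(Function('B')(F), Pow(376789, -1)) = Mul(1, Pow(376789, -1)) = Mul(1, Rational(1, 376789)) = Rational(1, 376789)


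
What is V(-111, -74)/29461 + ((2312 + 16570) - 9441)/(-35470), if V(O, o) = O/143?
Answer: -39778143213/149432378810 ≈ -0.26619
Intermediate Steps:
V(O, o) = O/143 (V(O, o) = O*(1/143) = O/143)
V(-111, -74)/29461 + ((2312 + 16570) - 9441)/(-35470) = ((1/143)*(-111))/29461 + ((2312 + 16570) - 9441)/(-35470) = -111/143*1/29461 + (18882 - 9441)*(-1/35470) = -111/4212923 + 9441*(-1/35470) = -111/4212923 - 9441/35470 = -39778143213/149432378810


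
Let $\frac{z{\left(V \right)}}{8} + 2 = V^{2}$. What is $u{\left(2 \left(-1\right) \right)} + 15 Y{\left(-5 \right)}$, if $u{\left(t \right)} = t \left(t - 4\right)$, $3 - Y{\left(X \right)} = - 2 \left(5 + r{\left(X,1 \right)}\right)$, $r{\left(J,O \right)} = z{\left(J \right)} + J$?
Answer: $5577$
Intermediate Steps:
$z{\left(V \right)} = -16 + 8 V^{2}$
$r{\left(J,O \right)} = -16 + J + 8 J^{2}$ ($r{\left(J,O \right)} = \left(-16 + 8 J^{2}\right) + J = -16 + J + 8 J^{2}$)
$Y{\left(X \right)} = -19 + 2 X + 16 X^{2}$ ($Y{\left(X \right)} = 3 - - 2 \left(5 + \left(-16 + X + 8 X^{2}\right)\right) = 3 - - 2 \left(-11 + X + 8 X^{2}\right) = 3 - \left(22 - 16 X^{2} - 2 X\right) = 3 + \left(-22 + 2 X + 16 X^{2}\right) = -19 + 2 X + 16 X^{2}$)
$u{\left(t \right)} = t \left(-4 + t\right)$
$u{\left(2 \left(-1\right) \right)} + 15 Y{\left(-5 \right)} = 2 \left(-1\right) \left(-4 + 2 \left(-1\right)\right) + 15 \left(-19 + 2 \left(-5\right) + 16 \left(-5\right)^{2}\right) = - 2 \left(-4 - 2\right) + 15 \left(-19 - 10 + 16 \cdot 25\right) = \left(-2\right) \left(-6\right) + 15 \left(-19 - 10 + 400\right) = 12 + 15 \cdot 371 = 12 + 5565 = 5577$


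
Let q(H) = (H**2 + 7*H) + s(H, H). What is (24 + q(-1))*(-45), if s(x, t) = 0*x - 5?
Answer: -585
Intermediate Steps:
s(x, t) = -5 (s(x, t) = 0 - 5 = -5)
q(H) = -5 + H**2 + 7*H (q(H) = (H**2 + 7*H) - 5 = -5 + H**2 + 7*H)
(24 + q(-1))*(-45) = (24 + (-5 + (-1)**2 + 7*(-1)))*(-45) = (24 + (-5 + 1 - 7))*(-45) = (24 - 11)*(-45) = 13*(-45) = -585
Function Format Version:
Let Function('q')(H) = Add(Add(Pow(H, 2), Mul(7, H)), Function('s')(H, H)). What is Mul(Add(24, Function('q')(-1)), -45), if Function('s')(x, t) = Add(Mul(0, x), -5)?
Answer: -585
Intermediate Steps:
Function('s')(x, t) = -5 (Function('s')(x, t) = Add(0, -5) = -5)
Function('q')(H) = Add(-5, Pow(H, 2), Mul(7, H)) (Function('q')(H) = Add(Add(Pow(H, 2), Mul(7, H)), -5) = Add(-5, Pow(H, 2), Mul(7, H)))
Mul(Add(24, Function('q')(-1)), -45) = Mul(Add(24, Add(-5, Pow(-1, 2), Mul(7, -1))), -45) = Mul(Add(24, Add(-5, 1, -7)), -45) = Mul(Add(24, -11), -45) = Mul(13, -45) = -585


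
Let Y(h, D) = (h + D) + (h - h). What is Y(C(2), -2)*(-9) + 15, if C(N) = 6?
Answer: -21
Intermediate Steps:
Y(h, D) = D + h (Y(h, D) = (D + h) + 0 = D + h)
Y(C(2), -2)*(-9) + 15 = (-2 + 6)*(-9) + 15 = 4*(-9) + 15 = -36 + 15 = -21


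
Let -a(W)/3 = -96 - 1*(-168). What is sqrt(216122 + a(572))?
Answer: sqrt(215906) ≈ 464.66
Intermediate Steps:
a(W) = -216 (a(W) = -3*(-96 - 1*(-168)) = -3*(-96 + 168) = -3*72 = -216)
sqrt(216122 + a(572)) = sqrt(216122 - 216) = sqrt(215906)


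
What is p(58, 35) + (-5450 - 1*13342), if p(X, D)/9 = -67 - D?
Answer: -19710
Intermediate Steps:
p(X, D) = -603 - 9*D (p(X, D) = 9*(-67 - D) = -603 - 9*D)
p(58, 35) + (-5450 - 1*13342) = (-603 - 9*35) + (-5450 - 1*13342) = (-603 - 315) + (-5450 - 13342) = -918 - 18792 = -19710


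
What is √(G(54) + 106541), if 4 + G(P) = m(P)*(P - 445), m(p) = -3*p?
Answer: √169879 ≈ 412.16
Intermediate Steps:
G(P) = -4 - 3*P*(-445 + P) (G(P) = -4 + (-3*P)*(P - 445) = -4 + (-3*P)*(-445 + P) = -4 - 3*P*(-445 + P))
√(G(54) + 106541) = √((-4 - 3*54² + 1335*54) + 106541) = √((-4 - 3*2916 + 72090) + 106541) = √((-4 - 8748 + 72090) + 106541) = √(63338 + 106541) = √169879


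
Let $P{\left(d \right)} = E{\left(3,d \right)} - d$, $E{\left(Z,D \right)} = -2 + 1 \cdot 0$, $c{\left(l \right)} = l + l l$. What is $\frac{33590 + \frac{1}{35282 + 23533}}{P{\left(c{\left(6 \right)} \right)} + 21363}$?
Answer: $\frac{1975595851}{1253876985} \approx 1.5756$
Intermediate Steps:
$c{\left(l \right)} = l + l^{2}$
$E{\left(Z,D \right)} = -2$ ($E{\left(Z,D \right)} = -2 + 0 = -2$)
$P{\left(d \right)} = -2 - d$
$\frac{33590 + \frac{1}{35282 + 23533}}{P{\left(c{\left(6 \right)} \right)} + 21363} = \frac{33590 + \frac{1}{35282 + 23533}}{\left(-2 - 6 \left(1 + 6\right)\right) + 21363} = \frac{33590 + \frac{1}{58815}}{\left(-2 - 6 \cdot 7\right) + 21363} = \frac{33590 + \frac{1}{58815}}{\left(-2 - 42\right) + 21363} = \frac{1975595851}{58815 \left(\left(-2 - 42\right) + 21363\right)} = \frac{1975595851}{58815 \left(-44 + 21363\right)} = \frac{1975595851}{58815 \cdot 21319} = \frac{1975595851}{58815} \cdot \frac{1}{21319} = \frac{1975595851}{1253876985}$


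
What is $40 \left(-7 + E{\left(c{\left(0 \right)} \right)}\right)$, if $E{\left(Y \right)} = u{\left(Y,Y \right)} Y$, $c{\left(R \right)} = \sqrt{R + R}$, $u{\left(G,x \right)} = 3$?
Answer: $-280$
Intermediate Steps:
$c{\left(R \right)} = \sqrt{2} \sqrt{R}$ ($c{\left(R \right)} = \sqrt{2 R} = \sqrt{2} \sqrt{R}$)
$E{\left(Y \right)} = 3 Y$
$40 \left(-7 + E{\left(c{\left(0 \right)} \right)}\right) = 40 \left(-7 + 3 \sqrt{2} \sqrt{0}\right) = 40 \left(-7 + 3 \sqrt{2} \cdot 0\right) = 40 \left(-7 + 3 \cdot 0\right) = 40 \left(-7 + 0\right) = 40 \left(-7\right) = -280$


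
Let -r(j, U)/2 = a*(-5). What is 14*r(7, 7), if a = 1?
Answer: 140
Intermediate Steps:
r(j, U) = 10 (r(j, U) = -2*(-5) = 10)
14*r(7, 7) = 14*10 = 140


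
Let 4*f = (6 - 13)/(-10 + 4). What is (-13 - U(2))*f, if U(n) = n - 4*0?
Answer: -35/8 ≈ -4.3750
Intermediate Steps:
U(n) = n (U(n) = n + 0 = n)
f = 7/24 (f = ((6 - 13)/(-10 + 4))/4 = (-7/(-6))/4 = (-7*(-1/6))/4 = (1/4)*(7/6) = 7/24 ≈ 0.29167)
(-13 - U(2))*f = (-13 - 1*2)*(7/24) = (-13 - 2)*(7/24) = -15*7/24 = -35/8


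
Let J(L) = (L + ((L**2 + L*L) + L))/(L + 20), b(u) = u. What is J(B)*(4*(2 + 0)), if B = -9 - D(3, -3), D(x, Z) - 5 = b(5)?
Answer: 5472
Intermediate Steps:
D(x, Z) = 10 (D(x, Z) = 5 + 5 = 10)
B = -19 (B = -9 - 1*10 = -9 - 10 = -19)
J(L) = (2*L + 2*L**2)/(20 + L) (J(L) = (L + ((L**2 + L**2) + L))/(20 + L) = (L + (2*L**2 + L))/(20 + L) = (L + (L + 2*L**2))/(20 + L) = (2*L + 2*L**2)/(20 + L))
J(B)*(4*(2 + 0)) = (2*(-19)*(1 - 19)/(20 - 19))*(4*(2 + 0)) = (2*(-19)*(-18)/1)*(4*2) = (2*(-19)*1*(-18))*8 = 684*8 = 5472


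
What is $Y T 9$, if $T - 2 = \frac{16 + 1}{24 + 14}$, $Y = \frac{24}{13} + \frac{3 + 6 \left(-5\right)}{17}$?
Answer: $\frac{2511}{442} \approx 5.681$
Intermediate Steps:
$Y = \frac{57}{221}$ ($Y = 24 \cdot \frac{1}{13} + \left(3 - 30\right) \frac{1}{17} = \frac{24}{13} - \frac{27}{17} = \frac{57}{221} \approx 0.25792$)
$T = \frac{93}{38}$ ($T = 2 + \frac{16 + 1}{24 + 14} = 2 + \frac{17}{38} = \frac{93}{38} \approx 2.4474$)
$Y T 9 = \frac{57}{221} \cdot \frac{93}{38} \cdot 9 = \frac{279}{442} \cdot 9 = \frac{2511}{442}$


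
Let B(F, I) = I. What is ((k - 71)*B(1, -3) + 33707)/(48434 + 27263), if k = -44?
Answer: 34052/75697 ≈ 0.44985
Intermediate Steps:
((k - 71)*B(1, -3) + 33707)/(48434 + 27263) = ((-44 - 71)*(-3) + 33707)/(48434 + 27263) = (-115*(-3) + 33707)/75697 = (345 + 33707)*(1/75697) = 34052*(1/75697) = 34052/75697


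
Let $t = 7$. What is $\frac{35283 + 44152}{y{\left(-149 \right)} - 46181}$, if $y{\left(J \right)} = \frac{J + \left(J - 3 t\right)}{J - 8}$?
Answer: $- \frac{12471295}{7250098} \approx -1.7202$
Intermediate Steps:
$y{\left(J \right)} = \frac{-21 + 2 J}{-8 + J}$ ($y{\left(J \right)} = \frac{J + \left(J - 21\right)}{J - 8} = \frac{J + \left(J - 21\right)}{-8 + J} = \frac{J + \left(-21 + J\right)}{-8 + J} = \frac{-21 + 2 J}{-8 + J}$)
$\frac{35283 + 44152}{y{\left(-149 \right)} - 46181} = \frac{35283 + 44152}{\frac{-21 + 2 \left(-149\right)}{-8 - 149} - 46181} = \frac{79435}{\frac{-21 - 298}{-157} - 46181} = \frac{79435}{\left(- \frac{1}{157}\right) \left(-319\right) - 46181} = \frac{79435}{\frac{319}{157} - 46181} = \frac{79435}{- \frac{7250098}{157}} = 79435 \left(- \frac{157}{7250098}\right) = - \frac{12471295}{7250098}$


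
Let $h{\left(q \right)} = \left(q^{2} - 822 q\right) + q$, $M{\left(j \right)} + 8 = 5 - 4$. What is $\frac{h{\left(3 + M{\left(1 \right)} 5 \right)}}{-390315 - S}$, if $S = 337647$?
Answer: $- \frac{13648}{363981} \approx -0.037496$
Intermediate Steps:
$M{\left(j \right)} = -7$ ($M{\left(j \right)} = -8 + \left(5 - 4\right) = -8 + 1 = -7$)
$h{\left(q \right)} = q^{2} - 821 q$
$\frac{h{\left(3 + M{\left(1 \right)} 5 \right)}}{-390315 - S} = \frac{\left(3 - 35\right) \left(-821 + \left(3 - 35\right)\right)}{-390315 - 337647} = \frac{\left(-32\right) \left(-821 - 32\right)}{-727962} = \left(-32\right) \left(-853\right) \left(- \frac{1}{727962}\right) = 27296 \left(- \frac{1}{727962}\right) = - \frac{13648}{363981}$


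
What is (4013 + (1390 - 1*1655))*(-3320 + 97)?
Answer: -12079804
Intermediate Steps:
(4013 + (1390 - 1*1655))*(-3320 + 97) = (4013 + (1390 - 1655))*(-3223) = (4013 - 265)*(-3223) = 3748*(-3223) = -12079804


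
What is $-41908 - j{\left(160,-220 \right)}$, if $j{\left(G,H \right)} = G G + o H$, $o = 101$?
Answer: $-45288$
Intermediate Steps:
$j{\left(G,H \right)} = G^{2} + 101 H$ ($j{\left(G,H \right)} = G G + 101 H = G^{2} + 101 H$)
$-41908 - j{\left(160,-220 \right)} = -41908 - \left(160^{2} + 101 \left(-220\right)\right) = -41908 - \left(25600 - 22220\right) = -41908 - 3380 = -45288$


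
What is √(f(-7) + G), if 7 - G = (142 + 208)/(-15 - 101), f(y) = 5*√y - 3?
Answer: √(23606 + 16820*I*√7)/58 ≈ 3.316 + 1.9947*I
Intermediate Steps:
f(y) = -3 + 5*√y
G = 581/58 (G = 7 - (142 + 208)/(-15 - 101) = 7 - 350/(-116) = 7 - 350*(-1)/116 = 7 - 1*(-175/58) = 7 + 175/58 = 581/58 ≈ 10.017)
√(f(-7) + G) = √((-3 + 5*√(-7)) + 581/58) = √((-3 + 5*(I*√7)) + 581/58) = √((-3 + 5*I*√7) + 581/58) = √(407/58 + 5*I*√7)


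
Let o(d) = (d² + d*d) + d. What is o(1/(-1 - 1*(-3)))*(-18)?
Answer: -18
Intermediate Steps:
o(d) = d + 2*d² (o(d) = (d² + d²) + d = 2*d² + d = d + 2*d²)
o(1/(-1 - 1*(-3)))*(-18) = ((1 + 2/(-1 - 1*(-3)))/(-1 - 1*(-3)))*(-18) = ((1 + 2/(-1 + 3))/(-1 + 3))*(-18) = ((1 + 2/2)/2)*(-18) = ((1 + 2*(½))/2)*(-18) = ((1 + 1)/2)*(-18) = ((½)*2)*(-18) = 1*(-18) = -18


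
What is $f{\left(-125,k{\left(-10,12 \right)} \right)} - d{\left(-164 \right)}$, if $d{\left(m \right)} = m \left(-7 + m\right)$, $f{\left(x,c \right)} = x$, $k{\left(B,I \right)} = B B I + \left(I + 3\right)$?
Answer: $-28169$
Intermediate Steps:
$k{\left(B,I \right)} = 3 + I + I B^{2}$ ($k{\left(B,I \right)} = B^{2} I + \left(3 + I\right) = I B^{2} + \left(3 + I\right) = 3 + I + I B^{2}$)
$f{\left(-125,k{\left(-10,12 \right)} \right)} - d{\left(-164 \right)} = -125 - - 164 \left(-7 - 164\right) = -125 - \left(-164\right) \left(-171\right) = -125 - 28044 = -28169$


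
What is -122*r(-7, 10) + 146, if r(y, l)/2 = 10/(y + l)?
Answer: -2002/3 ≈ -667.33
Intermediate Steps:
r(y, l) = 20/(l + y) (r(y, l) = 2*(10/(y + l)) = 2*(10/(l + y)) = 20/(l + y))
-122*r(-7, 10) + 146 = -2440/(10 - 7) + 146 = -2440/3 + 146 = -2002/3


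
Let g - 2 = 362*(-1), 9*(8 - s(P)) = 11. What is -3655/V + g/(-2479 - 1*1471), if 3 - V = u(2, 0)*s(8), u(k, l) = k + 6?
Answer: 13010121/182095 ≈ 71.447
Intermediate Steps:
u(k, l) = 6 + k
s(P) = 61/9 (s(P) = 8 - ⅑*11 = 8 - 11/9 = 61/9)
g = -360 (g = 2 + 362*(-1) = 2 - 362 = -360)
V = -461/9 (V = 3 - (6 + 2)*61/9 = 3 - 8*61/9 = 3 - 1*488/9 = 3 - 488/9 = -461/9 ≈ -51.222)
-3655/V + g/(-2479 - 1*1471) = -3655/(-461/9) - 360/(-2479 - 1*1471) = -3655*(-9/461) - 360/(-2479 - 1471) = 32895/461 - 360/(-3950) = 32895/461 - 360*(-1/3950) = 32895/461 + 36/395 = 13010121/182095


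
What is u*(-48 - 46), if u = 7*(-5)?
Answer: 3290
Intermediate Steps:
u = -35
u*(-48 - 46) = -35*(-48 - 46) = -35*(-94) = 3290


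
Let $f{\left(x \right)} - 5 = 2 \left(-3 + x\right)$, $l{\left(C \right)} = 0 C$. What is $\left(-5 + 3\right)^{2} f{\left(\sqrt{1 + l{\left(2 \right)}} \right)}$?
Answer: $4$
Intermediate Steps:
$l{\left(C \right)} = 0$
$f{\left(x \right)} = -1 + 2 x$ ($f{\left(x \right)} = 5 + 2 \left(-3 + x\right) = 5 + \left(-6 + 2 x\right) = -1 + 2 x$)
$\left(-5 + 3\right)^{2} f{\left(\sqrt{1 + l{\left(2 \right)}} \right)} = \left(-5 + 3\right)^{2} \left(-1 + 2 \sqrt{1 + 0}\right) = \left(-2\right)^{2} \left(-1 + 2 \sqrt{1}\right) = 4 \left(-1 + 2 \cdot 1\right) = 4 \left(-1 + 2\right) = 4 \cdot 1 = 4$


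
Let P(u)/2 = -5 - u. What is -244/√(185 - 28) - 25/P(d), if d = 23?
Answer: 25/56 - 244*√157/157 ≈ -19.027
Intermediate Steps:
P(u) = -10 - 2*u (P(u) = 2*(-5 - u) = -10 - 2*u)
-244/√(185 - 28) - 25/P(d) = -244/√(185 - 28) - 25/(-10 - 2*23) = -244*√157/157 - 25/(-10 - 46) = -244*√157/157 - 25/(-56) = -244*√157/157 - 25*(-1/56) = -244*√157/157 + 25/56 = 25/56 - 244*√157/157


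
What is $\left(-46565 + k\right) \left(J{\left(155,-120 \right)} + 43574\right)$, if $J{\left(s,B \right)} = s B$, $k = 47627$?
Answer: $26522388$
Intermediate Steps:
$J{\left(s,B \right)} = B s$
$\left(-46565 + k\right) \left(J{\left(155,-120 \right)} + 43574\right) = \left(-46565 + 47627\right) \left(\left(-120\right) 155 + 43574\right) = 1062 \left(-18600 + 43574\right) = 1062 \cdot 24974 = 26522388$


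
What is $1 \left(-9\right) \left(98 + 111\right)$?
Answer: $-1881$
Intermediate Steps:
$1 \left(-9\right) \left(98 + 111\right) = \left(-9\right) 209 = -1881$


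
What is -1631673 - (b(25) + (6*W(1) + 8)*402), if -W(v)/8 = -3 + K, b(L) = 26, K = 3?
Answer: -1634915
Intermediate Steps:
W(v) = 0 (W(v) = -8*(-3 + 3) = -8*0 = 0)
-1631673 - (b(25) + (6*W(1) + 8)*402) = -1631673 - (26 + (6*0 + 8)*402) = -1631673 - (26 + (0 + 8)*402) = -1631673 - (26 + 8*402) = -1631673 - (26 + 3216) = -1631673 - 1*3242 = -1631673 - 3242 = -1634915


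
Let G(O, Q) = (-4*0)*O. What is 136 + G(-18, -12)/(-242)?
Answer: 136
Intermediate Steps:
G(O, Q) = 0 (G(O, Q) = 0*O = 0)
136 + G(-18, -12)/(-242) = 136 + 0/(-242) = 136 + 0*(-1/242) = 136 + 0 = 136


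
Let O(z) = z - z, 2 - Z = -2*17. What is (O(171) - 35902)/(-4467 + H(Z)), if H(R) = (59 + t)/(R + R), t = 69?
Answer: 323118/40187 ≈ 8.0404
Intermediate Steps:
Z = 36 (Z = 2 - (-2)*17 = 2 - 1*(-34) = 2 + 34 = 36)
O(z) = 0
H(R) = 64/R (H(R) = (59 + 69)/(R + R) = 128/((2*R)) = 128*(1/(2*R)) = 64/R)
(O(171) - 35902)/(-4467 + H(Z)) = (0 - 35902)/(-4467 + 64/36) = -35902/(-4467 + 64*(1/36)) = -35902/(-4467 + 16/9) = -35902/(-40187/9) = -35902*(-9/40187) = 323118/40187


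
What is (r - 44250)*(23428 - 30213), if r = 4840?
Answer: 267396850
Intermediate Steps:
(r - 44250)*(23428 - 30213) = (4840 - 44250)*(23428 - 30213) = -39410*(-6785) = 267396850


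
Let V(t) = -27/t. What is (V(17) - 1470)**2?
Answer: 625850289/289 ≈ 2.1656e+6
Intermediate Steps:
(V(17) - 1470)**2 = (-27/17 - 1470)**2 = (-25017/17)**2 = 625850289/289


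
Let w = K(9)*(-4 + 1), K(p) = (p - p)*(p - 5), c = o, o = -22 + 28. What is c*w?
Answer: 0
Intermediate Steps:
o = 6
c = 6
K(p) = 0 (K(p) = 0*(-5 + p) = 0)
w = 0 (w = 0*(-4 + 1) = 0*(-3) = 0)
c*w = 6*0 = 0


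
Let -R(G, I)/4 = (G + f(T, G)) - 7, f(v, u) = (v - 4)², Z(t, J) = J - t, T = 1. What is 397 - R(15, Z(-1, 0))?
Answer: 465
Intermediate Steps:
f(v, u) = (-4 + v)²
R(G, I) = -8 - 4*G (R(G, I) = -4*((G + (-4 + 1)²) - 7) = -4*((G + (-3)²) - 7) = -4*((G + 9) - 7) = -4*((9 + G) - 7) = -4*(2 + G) = -8 - 4*G)
397 - R(15, Z(-1, 0)) = 397 - (-8 - 4*15) = 397 - (-8 - 60) = 397 - 1*(-68) = 397 + 68 = 465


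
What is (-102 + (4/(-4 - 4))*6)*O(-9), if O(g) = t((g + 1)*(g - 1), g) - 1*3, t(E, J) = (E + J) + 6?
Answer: -7770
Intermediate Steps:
t(E, J) = 6 + E + J
O(g) = 3 + g + (1 + g)*(-1 + g) (O(g) = (6 + (g + 1)*(g - 1) + g) - 1*3 = (6 + (1 + g)*(-1 + g) + g) - 3 = (6 + g + (1 + g)*(-1 + g)) - 3 = 3 + g + (1 + g)*(-1 + g))
(-102 + (4/(-4 - 4))*6)*O(-9) = (-102 + (4/(-4 - 4))*6)*(2 - 9 + (-9)²) = (-102 + (4/(-8))*6)*(2 - 9 + 81) = (-102 + (4*(-⅛))*6)*74 = (-102 - ½*6)*74 = (-102 - 3)*74 = -105*74 = -7770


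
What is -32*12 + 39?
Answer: -345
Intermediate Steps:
-32*12 + 39 = -384 + 39 = -345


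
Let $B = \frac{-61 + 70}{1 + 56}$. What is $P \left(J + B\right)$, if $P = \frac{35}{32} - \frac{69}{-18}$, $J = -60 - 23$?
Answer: $- \frac{372251}{912} \approx -408.17$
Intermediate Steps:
$J = -83$
$P = \frac{473}{96}$ ($P = 35 \cdot \frac{1}{32} - - \frac{23}{6} = \frac{35}{32} + \frac{23}{6} = \frac{473}{96} \approx 4.9271$)
$B = \frac{3}{19}$ ($B = \frac{9}{57} = 9 \cdot \frac{1}{57} = \frac{3}{19} \approx 0.15789$)
$P \left(J + B\right) = \frac{473 \left(-83 + \frac{3}{19}\right)}{96} = \frac{473}{96} \left(- \frac{1574}{19}\right) = - \frac{372251}{912}$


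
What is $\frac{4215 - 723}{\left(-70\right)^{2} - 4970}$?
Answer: $- \frac{1746}{35} \approx -49.886$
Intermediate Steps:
$\frac{4215 - 723}{\left(-70\right)^{2} - 4970} = \frac{3492}{4900 - 4970} = \frac{3492}{-70} = 3492 \left(- \frac{1}{70}\right) = - \frac{1746}{35}$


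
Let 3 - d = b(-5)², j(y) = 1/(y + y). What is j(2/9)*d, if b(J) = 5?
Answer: -99/2 ≈ -49.500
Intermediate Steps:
j(y) = 1/(2*y)
d = -22 (d = 3 - 1*5² = 3 - 1*25 = 3 - 25 = -22)
j(2/9)*d = (1/(2*((2/9))))*(-22) = (1/(2*((2*(⅑)))))*(-22) = (1/(2*(2/9)))*(-22) = ((½)*(9/2))*(-22) = (9/4)*(-22) = -99/2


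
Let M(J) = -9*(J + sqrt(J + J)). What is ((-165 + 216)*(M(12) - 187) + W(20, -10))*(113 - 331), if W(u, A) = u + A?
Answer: 3277630 + 200124*sqrt(6) ≈ 3.7678e+6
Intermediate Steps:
W(u, A) = A + u
M(J) = -9*J - 9*sqrt(2)*sqrt(J) (M(J) = -9*(J + sqrt(2*J)) = -9*(J + sqrt(2)*sqrt(J)) = -9*J - 9*sqrt(2)*sqrt(J))
((-165 + 216)*(M(12) - 187) + W(20, -10))*(113 - 331) = ((-165 + 216)*((-9*12 - 9*sqrt(2)*sqrt(12)) - 187) + (-10 + 20))*(113 - 331) = (51*((-108 - 9*sqrt(2)*2*sqrt(3)) - 187) + 10)*(-218) = (51*((-108 - 18*sqrt(6)) - 187) + 10)*(-218) = (51*(-295 - 18*sqrt(6)) + 10)*(-218) = ((-15045 - 918*sqrt(6)) + 10)*(-218) = (-15035 - 918*sqrt(6))*(-218) = 3277630 + 200124*sqrt(6)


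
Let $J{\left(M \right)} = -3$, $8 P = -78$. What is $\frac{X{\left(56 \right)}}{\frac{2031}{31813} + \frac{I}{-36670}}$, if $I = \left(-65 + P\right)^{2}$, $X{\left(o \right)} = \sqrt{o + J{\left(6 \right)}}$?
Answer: $- \frac{18665323360 \sqrt{53}}{1652485693} \approx -82.231$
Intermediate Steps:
$P = - \frac{39}{4}$ ($P = \frac{1}{8} \left(-78\right) = - \frac{39}{4} \approx -9.75$)
$X{\left(o \right)} = \sqrt{-3 + o}$ ($X{\left(o \right)} = \sqrt{o - 3} = \sqrt{-3 + o}$)
$I = \frac{89401}{16}$ ($I = \left(-65 - \frac{39}{4}\right)^{2} = \left(- \frac{299}{4}\right)^{2} = \frac{89401}{16} \approx 5587.6$)
$\frac{X{\left(56 \right)}}{\frac{2031}{31813} + \frac{I}{-36670}} = \frac{\sqrt{-3 + 56}}{\frac{2031}{31813} + \frac{89401}{16 \left(-36670\right)}} = \frac{\sqrt{53}}{2031 \cdot \frac{1}{31813} + \frac{89401}{16} \left(- \frac{1}{36670}\right)} = \frac{\sqrt{53}}{\frac{2031}{31813} - \frac{89401}{586720}} = \frac{\sqrt{53}}{- \frac{1652485693}{18665323360}} = \sqrt{53} \left(- \frac{18665323360}{1652485693}\right) = - \frac{18665323360 \sqrt{53}}{1652485693}$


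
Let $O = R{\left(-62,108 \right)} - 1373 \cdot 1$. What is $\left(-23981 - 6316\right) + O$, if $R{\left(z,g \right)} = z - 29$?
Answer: $-31761$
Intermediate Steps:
$R{\left(z,g \right)} = -29 + z$
$O = -1464$ ($O = \left(-29 - 62\right) - 1373 \cdot 1 = -91 - 1373 = -1464$)
$\left(-23981 - 6316\right) + O = \left(-23981 - 6316\right) - 1464 = -30297 - 1464 = -31761$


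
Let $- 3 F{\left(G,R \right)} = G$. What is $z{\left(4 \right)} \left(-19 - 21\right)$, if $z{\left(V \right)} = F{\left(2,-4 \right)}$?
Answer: $\frac{80}{3} \approx 26.667$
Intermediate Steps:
$F{\left(G,R \right)} = - \frac{G}{3}$
$z{\left(V \right)} = - \frac{2}{3}$ ($z{\left(V \right)} = \left(- \frac{1}{3}\right) 2 = - \frac{2}{3}$)
$z{\left(4 \right)} \left(-19 - 21\right) = - \frac{2 \left(-19 - 21\right)}{3} = \left(- \frac{2}{3}\right) \left(-40\right) = \frac{80}{3}$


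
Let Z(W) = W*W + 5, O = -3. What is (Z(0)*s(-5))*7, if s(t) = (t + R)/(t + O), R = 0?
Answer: 175/8 ≈ 21.875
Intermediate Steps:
Z(W) = 5 + W**2 (Z(W) = W**2 + 5 = 5 + W**2)
s(t) = t/(-3 + t) (s(t) = (t + 0)/(t - 3) = t/(-3 + t))
(Z(0)*s(-5))*7 = ((5 + 0**2)*(-5/(-3 - 5)))*7 = ((5 + 0)*(-5/(-8)))*7 = (5*(-5*(-1/8)))*7 = (5*(5/8))*7 = (25/8)*7 = 175/8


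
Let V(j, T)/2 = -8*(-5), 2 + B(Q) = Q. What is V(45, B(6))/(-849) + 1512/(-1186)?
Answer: -689284/503457 ≈ -1.3691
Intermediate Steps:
B(Q) = -2 + Q
V(j, T) = 80 (V(j, T) = 2*(-8*(-5)) = 2*40 = 80)
V(45, B(6))/(-849) + 1512/(-1186) = 80/(-849) + 1512/(-1186) = 80*(-1/849) + 1512*(-1/1186) = -80/849 - 756/593 = -689284/503457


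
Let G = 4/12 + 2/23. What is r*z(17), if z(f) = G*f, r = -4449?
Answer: -731119/23 ≈ -31788.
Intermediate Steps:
G = 29/69 (G = 4*(1/12) + 2*(1/23) = 1/3 + 2/23 = 29/69 ≈ 0.42029)
z(f) = 29*f/69
r*z(17) = -43007*17/23 = -4449*493/69 = -731119/23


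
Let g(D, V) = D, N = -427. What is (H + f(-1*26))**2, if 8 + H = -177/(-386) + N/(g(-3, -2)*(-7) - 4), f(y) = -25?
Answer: 143155532881/43059844 ≈ 3324.6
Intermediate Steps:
H = -214309/6562 (H = -8 + (-177/(-386) - 427/(-3*(-7) - 4)) = -8 + (-177*(-1/386) - 427/(21 - 4)) = -8 + (177/386 - 427/17) = -8 - 161813/6562 = -214309/6562 ≈ -32.659)
(H + f(-1*26))**2 = (-214309/6562 - 25)**2 = (-378359/6562)**2 = 143155532881/43059844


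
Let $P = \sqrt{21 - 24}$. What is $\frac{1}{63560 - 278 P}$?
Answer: $\frac{15890}{1010026363} + \frac{139 i \sqrt{3}}{2020052726} \approx 1.5732 \cdot 10^{-5} + 1.1918 \cdot 10^{-7} i$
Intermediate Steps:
$P = i \sqrt{3}$ ($P = \sqrt{-3} = i \sqrt{3} \approx 1.732 i$)
$\frac{1}{63560 - 278 P} = \frac{1}{63560 - 278 i \sqrt{3}}$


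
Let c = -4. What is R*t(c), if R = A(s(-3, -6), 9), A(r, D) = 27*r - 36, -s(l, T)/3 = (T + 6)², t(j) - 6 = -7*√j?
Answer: -216 + 504*I ≈ -216.0 + 504.0*I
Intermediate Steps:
t(j) = 6 - 7*√j
s(l, T) = -3*(6 + T)² (s(l, T) = -3*(T + 6)² = -3*(6 + T)²)
A(r, D) = -36 + 27*r
R = -36 (R = -36 + 27*(-3*(6 - 6)²) = -36 + 27*(-3*0²) = -36 + 27*(-3*0) = -36 + 27*0 = -36 + 0 = -36)
R*t(c) = -36*(6 - 14*I) = -216 + 504*I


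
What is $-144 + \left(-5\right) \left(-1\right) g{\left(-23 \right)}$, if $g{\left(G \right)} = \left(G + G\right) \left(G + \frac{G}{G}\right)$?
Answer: $4916$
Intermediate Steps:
$g{\left(G \right)} = 2 G \left(1 + G\right)$ ($g{\left(G \right)} = 2 G \left(G + 1\right) = 2 G \left(1 + G\right)$)
$-144 + \left(-5\right) \left(-1\right) g{\left(-23 \right)} = -144 + \left(-5\right) \left(-1\right) 2 \left(-23\right) \left(1 - 23\right) = -144 + 5 \cdot 2 \left(-23\right) \left(-22\right) = -144 + 5 \cdot 1012 = -144 + 5060 = 4916$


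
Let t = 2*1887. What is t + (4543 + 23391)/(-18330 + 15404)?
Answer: 5507395/1463 ≈ 3764.5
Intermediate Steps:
t = 3774
t + (4543 + 23391)/(-18330 + 15404) = 3774 + (4543 + 23391)/(-18330 + 15404) = 3774 + 27934/(-2926) = 3774 + 27934*(-1/2926) = 3774 - 13967/1463 = 5507395/1463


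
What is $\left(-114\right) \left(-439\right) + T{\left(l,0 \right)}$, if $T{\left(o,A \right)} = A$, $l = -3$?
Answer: $50046$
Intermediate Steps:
$\left(-114\right) \left(-439\right) + T{\left(l,0 \right)} = \left(-114\right) \left(-439\right) + 0 = 50046 + 0 = 50046$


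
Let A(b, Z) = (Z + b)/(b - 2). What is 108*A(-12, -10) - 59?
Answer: 775/7 ≈ 110.71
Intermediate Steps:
A(b, Z) = (Z + b)/(-2 + b)
108*A(-12, -10) - 59 = 108*((-10 - 12)/(-2 - 12)) - 59 = 108*(-22/(-14)) - 59 = 108*(-1/14*(-22)) - 59 = 108*(11/7) - 59 = 1188/7 - 59 = 775/7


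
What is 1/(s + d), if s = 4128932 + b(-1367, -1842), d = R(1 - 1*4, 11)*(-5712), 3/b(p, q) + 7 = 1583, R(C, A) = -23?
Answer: 1576/6714245411 ≈ 2.3472e-7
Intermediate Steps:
b(p, q) = 3/1576 (b(p, q) = 3/(-7 + 1583) = 3/1576)
d = 131376 (d = -23*(-5712) = 131376)
s = 6507196835/1576 (s = 4128932 + 3/1576 = 6507196835/1576 ≈ 4.1289e+6)
1/(s + d) = 1/(6507196835/1576 + 131376) = 1/(6714245411/1576) = 1576/6714245411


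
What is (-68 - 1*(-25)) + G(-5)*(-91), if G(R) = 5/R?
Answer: 48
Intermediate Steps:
(-68 - 1*(-25)) + G(-5)*(-91) = (-68 - 1*(-25)) + (5/(-5))*(-91) = (-68 + 25) + (5*(-⅕))*(-91) = -43 - 1*(-91) = -43 + 91 = 48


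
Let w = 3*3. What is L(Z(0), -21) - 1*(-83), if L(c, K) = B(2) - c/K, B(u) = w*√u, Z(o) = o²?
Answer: 83 + 9*√2 ≈ 95.728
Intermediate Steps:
w = 9
B(u) = 9*√u
L(c, K) = 9*√2 - c/K
L(Z(0), -21) - 1*(-83) = (9*√2 - 1*0²/(-21)) - 1*(-83) = (9*√2 - 1*0*(-1/21)) + 83 = (9*√2 + 0) + 83 = 9*√2 + 83 = 83 + 9*√2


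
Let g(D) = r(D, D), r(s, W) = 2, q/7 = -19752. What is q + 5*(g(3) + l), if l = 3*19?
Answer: -137969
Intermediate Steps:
q = -138264 (q = 7*(-19752) = -138264)
g(D) = 2
l = 57
q + 5*(g(3) + l) = -138264 + 5*(2 + 57) = -138264 + 5*59 = -138264 + 295 = -137969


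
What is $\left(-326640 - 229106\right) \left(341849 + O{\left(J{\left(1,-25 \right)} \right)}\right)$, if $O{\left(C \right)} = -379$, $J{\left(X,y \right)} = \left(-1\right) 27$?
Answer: $-189770586620$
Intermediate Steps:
$J{\left(X,y \right)} = -27$
$\left(-326640 - 229106\right) \left(341849 + O{\left(J{\left(1,-25 \right)} \right)}\right) = \left(-326640 - 229106\right) \left(341849 - 379\right) = \left(-555746\right) 341470 = -189770586620$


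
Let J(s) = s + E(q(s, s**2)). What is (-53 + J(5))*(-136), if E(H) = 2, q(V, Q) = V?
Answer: 6256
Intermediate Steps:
J(s) = 2 + s (J(s) = s + 2 = 2 + s)
(-53 + J(5))*(-136) = (-53 + (2 + 5))*(-136) = (-53 + 7)*(-136) = -46*(-136) = 6256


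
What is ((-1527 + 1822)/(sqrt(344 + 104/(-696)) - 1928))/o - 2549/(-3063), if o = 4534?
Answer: 1868516247336439/2245389323440353 - 295*sqrt(2602605)/1466137331662 ≈ 0.83216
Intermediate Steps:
((-1527 + 1822)/(sqrt(344 + 104/(-696)) - 1928))/o - 2549/(-3063) = ((-1527 + 1822)/(sqrt(344 + 104/(-696)) - 1928))/4534 - 2549/(-3063) = (295/(sqrt(344 + 104*(-1/696)) - 1928))*(1/4534) - 2549*(-1/3063) = (295/(sqrt(344 - 13/87) - 1928))*(1/4534) + 2549/3063 = (295/(sqrt(29915/87) - 1928))*(1/4534) + 2549/3063 = (295/(sqrt(2602605)/87 - 1928))*(1/4534) + 2549/3063 = (295/(-1928 + sqrt(2602605)/87))*(1/4534) + 2549/3063 = 295/(4534*(-1928 + sqrt(2602605)/87)) + 2549/3063 = 2549/3063 + 295/(4534*(-1928 + sqrt(2602605)/87))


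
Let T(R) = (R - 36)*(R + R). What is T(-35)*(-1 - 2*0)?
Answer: -4970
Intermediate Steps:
T(R) = 2*R*(-36 + R) (T(R) = (-36 + R)*(2*R) = 2*R*(-36 + R))
T(-35)*(-1 - 2*0) = (2*(-35)*(-36 - 35))*(-1 - 2*0) = (2*(-35)*(-71))*(-1 + 0) = 4970*(-1) = -4970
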